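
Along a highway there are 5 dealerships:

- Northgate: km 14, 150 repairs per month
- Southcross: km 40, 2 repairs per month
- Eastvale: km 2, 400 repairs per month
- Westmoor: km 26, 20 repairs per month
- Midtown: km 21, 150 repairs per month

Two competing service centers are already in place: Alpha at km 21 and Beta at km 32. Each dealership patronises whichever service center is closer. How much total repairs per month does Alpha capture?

The indifferent point is the midpoint (21+32)/2 = 26.5; dealerships left of it (closer to Alpha at 21) go to Alpha, those right go to Beta.
  Eastvale at 2 (w=400) → Alpha
  Northgate at 14 (w=150) → Alpha
  Midtown at 21 (w=150) → Alpha
  Westmoor at 26 (w=20) → Alpha
  Southcross at 40 (w=2) → Beta
Alpha captures 720; Beta captures 2.

720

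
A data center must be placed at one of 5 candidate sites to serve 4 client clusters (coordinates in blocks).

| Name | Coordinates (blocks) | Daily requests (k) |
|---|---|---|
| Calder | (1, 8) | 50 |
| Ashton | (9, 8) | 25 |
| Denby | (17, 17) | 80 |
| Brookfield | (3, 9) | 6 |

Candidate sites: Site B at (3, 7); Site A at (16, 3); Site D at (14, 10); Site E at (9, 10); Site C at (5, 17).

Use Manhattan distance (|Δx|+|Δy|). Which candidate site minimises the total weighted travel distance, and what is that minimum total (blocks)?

Site E, total 1792 blocks

Total weighted distance at each candidate:
  Site B (3, 7): total = 2257
  Site A (16, 3): total = 2614
  Site D (14, 10): total = 1797
  Site E (9, 10): total = 1792
  Site C (5, 17): total = 1995
Minimum is at Site E with total 1792 blocks.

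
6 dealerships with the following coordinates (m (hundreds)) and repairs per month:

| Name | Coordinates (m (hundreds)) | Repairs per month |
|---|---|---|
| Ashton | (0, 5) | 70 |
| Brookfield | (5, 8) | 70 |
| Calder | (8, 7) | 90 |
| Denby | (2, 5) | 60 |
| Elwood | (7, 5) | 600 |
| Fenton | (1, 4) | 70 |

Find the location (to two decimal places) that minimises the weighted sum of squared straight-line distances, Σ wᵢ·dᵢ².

(5.69, 5.33)

The minimiser of Σwᵢ‖p−pᵢ‖² is the weighted centroid p* = (Σwᵢpᵢ)/(Σwᵢ).
Σwᵢ = 960.
Σwᵢxᵢ = 70·0 + 70·5 + 90·8 + 60·2 + 600·7 + 70·1 = 5460.
Σwᵢyᵢ = 70·5 + 70·8 + 90·7 + 60·5 + 600·5 + 70·4 = 5120.
x* = 5460/960 = 5.69, y* = 5120/960 = 5.33.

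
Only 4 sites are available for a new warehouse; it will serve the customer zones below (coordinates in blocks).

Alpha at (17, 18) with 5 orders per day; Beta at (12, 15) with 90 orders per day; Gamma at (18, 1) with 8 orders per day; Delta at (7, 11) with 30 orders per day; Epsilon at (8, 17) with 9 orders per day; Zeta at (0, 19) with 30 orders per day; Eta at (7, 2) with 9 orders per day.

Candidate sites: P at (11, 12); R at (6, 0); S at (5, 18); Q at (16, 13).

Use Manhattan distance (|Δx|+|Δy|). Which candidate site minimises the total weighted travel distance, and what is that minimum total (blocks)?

Total weighted distance at each candidate:
  P (11, 12): total = 1452
  R (6, 0): total = 3447
  S (5, 18): total = 1848
  Q (16, 13): total = 1960
Minimum is at P with total 1452 blocks.

P, total 1452 blocks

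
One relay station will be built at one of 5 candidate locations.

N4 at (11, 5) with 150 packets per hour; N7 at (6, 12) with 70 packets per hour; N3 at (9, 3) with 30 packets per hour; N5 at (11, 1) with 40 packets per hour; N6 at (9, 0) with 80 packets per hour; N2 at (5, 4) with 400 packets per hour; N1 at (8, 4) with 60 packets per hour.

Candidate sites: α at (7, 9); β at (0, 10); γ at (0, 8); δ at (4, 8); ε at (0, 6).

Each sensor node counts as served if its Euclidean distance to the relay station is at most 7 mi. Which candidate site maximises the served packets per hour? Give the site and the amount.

α, covering 710

Coverage radius r = 7 mi; a point is covered iff (Δx)²+(Δy)² ≤ 7² = 49.
  α (7, 9): covers {N4, N7, N3, N2, N1} → 710
  β (0, 10): covers {N7} → 70
  γ (0, 8): covers {N2} → 400
  δ (4, 8): covers {N7, N2, N1} → 530
  ε (0, 6): covers {N2} → 400
Maximum coverage at α: 710 packets per hour.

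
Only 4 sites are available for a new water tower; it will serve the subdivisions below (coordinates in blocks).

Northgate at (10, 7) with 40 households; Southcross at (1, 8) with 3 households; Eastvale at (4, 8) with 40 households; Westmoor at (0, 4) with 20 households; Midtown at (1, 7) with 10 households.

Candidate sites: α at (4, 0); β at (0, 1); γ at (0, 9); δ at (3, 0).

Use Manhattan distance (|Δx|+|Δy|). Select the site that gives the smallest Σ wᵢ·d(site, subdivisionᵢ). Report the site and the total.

γ, total 816 blocks

Total weighted distance at each candidate:
  α (4, 0): total = 1133
  β (0, 1): total = 1234
  γ (0, 9): total = 816
  δ (3, 0): total = 1180
Minimum is at γ with total 816 blocks.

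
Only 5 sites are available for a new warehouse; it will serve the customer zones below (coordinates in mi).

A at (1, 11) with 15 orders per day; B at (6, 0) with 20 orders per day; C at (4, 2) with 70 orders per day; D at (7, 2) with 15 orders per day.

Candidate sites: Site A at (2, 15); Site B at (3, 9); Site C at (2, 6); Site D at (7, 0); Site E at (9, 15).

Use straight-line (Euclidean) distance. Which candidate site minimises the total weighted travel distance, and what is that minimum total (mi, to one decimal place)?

Total weighted distance at each candidate:
  Site A (2, 15): total = 1502.0
  Site B (3, 9): total = 848.1
  Site C (2, 6): total = 629.8
  Site D (7, 0): total = 490.3
  Site E (9, 15): total = 1612.4
Minimum is at Site D with total 490.3 mi.

Site D, total 490.3 mi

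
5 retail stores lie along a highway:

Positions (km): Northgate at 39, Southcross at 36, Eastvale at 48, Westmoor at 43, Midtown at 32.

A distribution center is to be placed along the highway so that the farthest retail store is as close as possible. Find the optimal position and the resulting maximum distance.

The 1-center on a line is the midpoint of the two extreme points: leftmost at 32, rightmost at 48.
Optimal location = (32 + 48)/2 = 40; maximum distance = (48 − 32)/2 = 8.

location 40, max distance 8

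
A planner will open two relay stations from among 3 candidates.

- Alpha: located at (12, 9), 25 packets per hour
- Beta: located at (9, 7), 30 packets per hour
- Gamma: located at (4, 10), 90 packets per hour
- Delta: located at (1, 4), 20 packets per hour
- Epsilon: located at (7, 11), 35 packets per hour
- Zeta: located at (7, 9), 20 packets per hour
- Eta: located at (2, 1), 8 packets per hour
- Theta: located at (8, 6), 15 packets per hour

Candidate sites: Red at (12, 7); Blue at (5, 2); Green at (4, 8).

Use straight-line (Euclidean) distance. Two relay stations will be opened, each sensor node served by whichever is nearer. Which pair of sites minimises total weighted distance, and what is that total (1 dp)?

Evaluate every pair (each demand assigned to the nearer of the two):
  {Red, Green}: total = 751.8
  {Blue, Green}: total = 928.1
  {Red, Blue}: total = 1374.0
Best pair: {Red, Green} with total 751.8.

{Red, Green}, total 751.8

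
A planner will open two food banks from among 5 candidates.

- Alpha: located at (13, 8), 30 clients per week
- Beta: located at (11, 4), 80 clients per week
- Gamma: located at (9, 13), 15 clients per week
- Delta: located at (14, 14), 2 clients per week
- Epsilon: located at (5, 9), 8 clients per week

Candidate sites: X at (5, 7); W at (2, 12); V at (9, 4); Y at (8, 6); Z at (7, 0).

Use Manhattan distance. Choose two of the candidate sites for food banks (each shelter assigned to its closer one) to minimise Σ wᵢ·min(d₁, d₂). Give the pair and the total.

{V, Y}, total 566

Evaluate every pair (each demand assigned to the nearer of the two):
  {V, Y}: total = 566
  {X, V}: total = 581
  {W, V}: total = 596
  {V, Z}: total = 637
  {X, Y}: total = 774
  {W, Y}: total = 806
  {Y, Z}: total = 806
  {X, Z}: total = 1108
  {X, W}: total = 1154
  {W, Z}: total = 1256
Best pair: {V, Y} with total 566.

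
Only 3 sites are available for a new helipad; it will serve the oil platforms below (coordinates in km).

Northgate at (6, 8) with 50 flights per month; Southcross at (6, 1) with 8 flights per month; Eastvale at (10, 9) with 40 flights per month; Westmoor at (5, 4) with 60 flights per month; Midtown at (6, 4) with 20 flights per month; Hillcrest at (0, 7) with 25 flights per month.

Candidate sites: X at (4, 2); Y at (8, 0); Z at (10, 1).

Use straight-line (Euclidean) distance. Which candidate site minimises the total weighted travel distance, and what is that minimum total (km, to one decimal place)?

Total weighted distance at each candidate:
  X (4, 2): total = 1053.7
  Y (8, 0): total = 1454.2
  Z (10, 1): total = 1496.5
Minimum is at X with total 1053.7 km.

X, total 1053.7 km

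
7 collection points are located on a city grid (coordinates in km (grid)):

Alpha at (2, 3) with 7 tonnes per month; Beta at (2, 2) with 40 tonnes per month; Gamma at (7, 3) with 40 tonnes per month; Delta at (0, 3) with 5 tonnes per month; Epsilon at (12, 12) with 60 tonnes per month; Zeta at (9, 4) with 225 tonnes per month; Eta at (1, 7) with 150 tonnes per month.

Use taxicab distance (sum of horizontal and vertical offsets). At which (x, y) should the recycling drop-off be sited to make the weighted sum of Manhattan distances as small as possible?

Manhattan distance separates: Σwᵢ(|x−xᵢ|+|y−yᵢ|) = Σwᵢ|x−xᵢ| + Σwᵢ|y−yᵢ|, so x and y are optimised independently as 1-D weighted medians.
Total weight W = 527; half = 263.5.
x-coordinate, sorted with cumulative weight:
  x=0 (Delta, w=5) cum 5
  x=1 (Eta, w=150) cum 155
  x=2 (Alpha, w=7) cum 162
  x=2 (Beta, w=40) cum 202
  x=7 (Gamma, w=40) cum 242
  x=9 (Zeta, w=225) cum 467  ← median
  x=12 (Epsilon, w=60) cum 527
⇒ x* = 9
y-coordinate, sorted with cumulative weight:
  y=2 (Beta, w=40) cum 40
  y=3 (Alpha, w=7) cum 47
  y=3 (Gamma, w=40) cum 87
  y=3 (Delta, w=5) cum 92
  y=4 (Zeta, w=225) cum 317  ← median
  y=7 (Eta, w=150) cum 467
  y=12 (Epsilon, w=60) cum 527
⇒ y* = 4

(9, 4)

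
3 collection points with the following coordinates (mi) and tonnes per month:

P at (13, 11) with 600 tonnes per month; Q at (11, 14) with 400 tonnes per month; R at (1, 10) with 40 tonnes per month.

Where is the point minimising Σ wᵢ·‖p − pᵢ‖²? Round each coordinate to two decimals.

The minimiser of Σwᵢ‖p−pᵢ‖² is the weighted centroid p* = (Σwᵢpᵢ)/(Σwᵢ).
Σwᵢ = 1040.
Σwᵢxᵢ = 600·13 + 400·11 + 40·1 = 12240.
Σwᵢyᵢ = 600·11 + 400·14 + 40·10 = 12600.
x* = 12240/1040 = 11.77, y* = 12600/1040 = 12.12.

(11.77, 12.12)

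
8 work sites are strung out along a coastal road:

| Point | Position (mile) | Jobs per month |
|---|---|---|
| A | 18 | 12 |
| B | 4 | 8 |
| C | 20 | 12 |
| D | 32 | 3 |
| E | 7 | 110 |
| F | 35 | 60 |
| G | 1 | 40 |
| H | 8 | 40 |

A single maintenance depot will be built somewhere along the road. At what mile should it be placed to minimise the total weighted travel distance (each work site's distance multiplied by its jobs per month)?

x = 7

For a sum of weighted absolute distances on a line, the optimum is the weighted median (not the mean). Total weight W = 285; half-weight = 142.5.
Sort by position and accumulate weight:
  mile 1 (G, w=40) → cum 40
  mile 4 (B, w=8) → cum 48
  mile 7 (E, w=110) → cum 158  ≥ 142.5 → median here
  mile 8 (H, w=40) → cum 198
  mile 18 (A, w=12) → cum 210
  mile 20 (C, w=12) → cum 222
  mile 32 (D, w=3) → cum 225
  mile 35 (F, w=60) → cum 285
Optimal location: mile 7.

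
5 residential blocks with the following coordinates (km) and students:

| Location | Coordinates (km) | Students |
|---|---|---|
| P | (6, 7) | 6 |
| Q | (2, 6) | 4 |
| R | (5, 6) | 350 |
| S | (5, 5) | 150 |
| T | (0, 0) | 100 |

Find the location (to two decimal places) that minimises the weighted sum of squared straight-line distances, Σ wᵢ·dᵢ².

The minimiser of Σwᵢ‖p−pᵢ‖² is the weighted centroid p* = (Σwᵢpᵢ)/(Σwᵢ).
Σwᵢ = 610.
Σwᵢxᵢ = 6·6 + 4·2 + 350·5 + 150·5 + 100·0 = 2544.
Σwᵢyᵢ = 6·7 + 4·6 + 350·6 + 150·5 + 100·0 = 2916.
x* = 2544/610 = 4.17, y* = 2916/610 = 4.78.

(4.17, 4.78)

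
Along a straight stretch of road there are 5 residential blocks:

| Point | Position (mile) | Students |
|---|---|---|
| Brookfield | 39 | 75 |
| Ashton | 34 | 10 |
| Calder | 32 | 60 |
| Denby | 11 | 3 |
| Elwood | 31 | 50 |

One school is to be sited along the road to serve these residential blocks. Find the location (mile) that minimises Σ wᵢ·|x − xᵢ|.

For a sum of weighted absolute distances on a line, the optimum is the weighted median (not the mean). Total weight W = 198; half-weight = 99.
Sort by position and accumulate weight:
  mile 11 (Denby, w=3) → cum 3
  mile 31 (Elwood, w=50) → cum 53
  mile 32 (Calder, w=60) → cum 113  ≥ 99 → median here
  mile 34 (Ashton, w=10) → cum 123
  mile 39 (Brookfield, w=75) → cum 198
Optimal location: mile 32.

x = 32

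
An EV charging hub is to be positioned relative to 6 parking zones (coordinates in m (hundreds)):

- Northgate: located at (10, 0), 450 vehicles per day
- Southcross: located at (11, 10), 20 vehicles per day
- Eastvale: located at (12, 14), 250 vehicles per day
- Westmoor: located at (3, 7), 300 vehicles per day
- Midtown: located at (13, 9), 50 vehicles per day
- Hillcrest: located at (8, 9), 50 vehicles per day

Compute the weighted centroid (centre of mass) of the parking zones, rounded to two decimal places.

(8.63, 5.98)

The minimiser of Σwᵢ‖p−pᵢ‖² is the weighted centroid p* = (Σwᵢpᵢ)/(Σwᵢ).
Σwᵢ = 1120.
Σwᵢxᵢ = 450·10 + 20·11 + 250·12 + 300·3 + 50·13 + 50·8 = 9670.
Σwᵢyᵢ = 450·0 + 20·10 + 250·14 + 300·7 + 50·9 + 50·9 = 6700.
x* = 9670/1120 = 8.63, y* = 6700/1120 = 5.98.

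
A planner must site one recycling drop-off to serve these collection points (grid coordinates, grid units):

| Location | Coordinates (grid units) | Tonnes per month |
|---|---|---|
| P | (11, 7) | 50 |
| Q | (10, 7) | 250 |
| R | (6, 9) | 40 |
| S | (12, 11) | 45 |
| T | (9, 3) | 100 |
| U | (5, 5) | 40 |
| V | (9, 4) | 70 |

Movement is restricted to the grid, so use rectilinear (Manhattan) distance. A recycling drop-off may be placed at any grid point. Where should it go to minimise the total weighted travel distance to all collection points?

(10, 7)

Manhattan distance separates: Σwᵢ(|x−xᵢ|+|y−yᵢ|) = Σwᵢ|x−xᵢ| + Σwᵢ|y−yᵢ|, so x and y are optimised independently as 1-D weighted medians.
Total weight W = 595; half = 297.5.
x-coordinate, sorted with cumulative weight:
  x=5 (U, w=40) cum 40
  x=6 (R, w=40) cum 80
  x=9 (T, w=100) cum 180
  x=9 (V, w=70) cum 250
  x=10 (Q, w=250) cum 500  ← median
  x=11 (P, w=50) cum 550
  x=12 (S, w=45) cum 595
⇒ x* = 10
y-coordinate, sorted with cumulative weight:
  y=3 (T, w=100) cum 100
  y=4 (V, w=70) cum 170
  y=5 (U, w=40) cum 210
  y=7 (P, w=50) cum 260
  y=7 (Q, w=250) cum 510  ← median
  y=9 (R, w=40) cum 550
  y=11 (S, w=45) cum 595
⇒ y* = 7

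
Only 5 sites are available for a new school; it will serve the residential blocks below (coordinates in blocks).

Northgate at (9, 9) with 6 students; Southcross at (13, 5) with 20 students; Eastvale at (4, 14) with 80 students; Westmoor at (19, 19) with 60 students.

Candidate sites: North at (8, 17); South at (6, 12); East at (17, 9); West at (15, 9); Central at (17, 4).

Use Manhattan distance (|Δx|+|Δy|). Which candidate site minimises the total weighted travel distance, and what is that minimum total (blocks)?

Total weighted distance at each candidate:
  North (8, 17): total = 1734
  South (6, 12): total = 1836
  East (17, 9): total = 2368
  West (15, 9): total = 2276
  Central (17, 4): total = 3038
Minimum is at North with total 1734 blocks.

North, total 1734 blocks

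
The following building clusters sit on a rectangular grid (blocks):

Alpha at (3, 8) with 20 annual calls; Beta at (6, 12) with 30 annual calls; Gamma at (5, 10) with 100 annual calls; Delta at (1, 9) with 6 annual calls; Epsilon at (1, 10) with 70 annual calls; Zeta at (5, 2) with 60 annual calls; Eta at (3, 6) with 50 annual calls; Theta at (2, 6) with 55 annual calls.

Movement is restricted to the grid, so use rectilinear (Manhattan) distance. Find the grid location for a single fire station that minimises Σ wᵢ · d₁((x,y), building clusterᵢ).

(3, 10)

Manhattan distance separates: Σwᵢ(|x−xᵢ|+|y−yᵢ|) = Σwᵢ|x−xᵢ| + Σwᵢ|y−yᵢ|, so x and y are optimised independently as 1-D weighted medians.
Total weight W = 391; half = 195.5.
x-coordinate, sorted with cumulative weight:
  x=1 (Delta, w=6) cum 6
  x=1 (Epsilon, w=70) cum 76
  x=2 (Theta, w=55) cum 131
  x=3 (Alpha, w=20) cum 151
  x=3 (Eta, w=50) cum 201  ← median
  x=5 (Gamma, w=100) cum 301
  x=5 (Zeta, w=60) cum 361
  x=6 (Beta, w=30) cum 391
⇒ x* = 3
y-coordinate, sorted with cumulative weight:
  y=2 (Zeta, w=60) cum 60
  y=6 (Eta, w=50) cum 110
  y=6 (Theta, w=55) cum 165
  y=8 (Alpha, w=20) cum 185
  y=9 (Delta, w=6) cum 191
  y=10 (Gamma, w=100) cum 291  ← median
  y=10 (Epsilon, w=70) cum 361
  y=12 (Beta, w=30) cum 391
⇒ y* = 10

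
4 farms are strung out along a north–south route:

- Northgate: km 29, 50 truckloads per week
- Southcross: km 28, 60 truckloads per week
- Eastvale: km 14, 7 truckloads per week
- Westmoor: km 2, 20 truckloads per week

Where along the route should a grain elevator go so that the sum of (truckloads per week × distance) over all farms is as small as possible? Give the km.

For a sum of weighted absolute distances on a line, the optimum is the weighted median (not the mean). Total weight W = 137; half-weight = 68.5.
Sort by position and accumulate weight:
  km 2 (Westmoor, w=20) → cum 20
  km 14 (Eastvale, w=7) → cum 27
  km 28 (Southcross, w=60) → cum 87  ≥ 68.5 → median here
  km 29 (Northgate, w=50) → cum 137
Optimal location: km 28.

x = 28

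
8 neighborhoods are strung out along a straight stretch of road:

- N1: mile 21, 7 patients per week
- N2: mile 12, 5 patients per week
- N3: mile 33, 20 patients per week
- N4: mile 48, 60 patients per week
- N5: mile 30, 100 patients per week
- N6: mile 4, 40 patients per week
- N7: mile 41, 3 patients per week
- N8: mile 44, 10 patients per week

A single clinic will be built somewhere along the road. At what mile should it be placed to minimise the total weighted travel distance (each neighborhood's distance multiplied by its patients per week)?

x = 30

For a sum of weighted absolute distances on a line, the optimum is the weighted median (not the mean). Total weight W = 245; half-weight = 122.5.
Sort by position and accumulate weight:
  mile 4 (N6, w=40) → cum 40
  mile 12 (N2, w=5) → cum 45
  mile 21 (N1, w=7) → cum 52
  mile 30 (N5, w=100) → cum 152  ≥ 122.5 → median here
  mile 33 (N3, w=20) → cum 172
  mile 41 (N7, w=3) → cum 175
  mile 44 (N8, w=10) → cum 185
  mile 48 (N4, w=60) → cum 245
Optimal location: mile 30.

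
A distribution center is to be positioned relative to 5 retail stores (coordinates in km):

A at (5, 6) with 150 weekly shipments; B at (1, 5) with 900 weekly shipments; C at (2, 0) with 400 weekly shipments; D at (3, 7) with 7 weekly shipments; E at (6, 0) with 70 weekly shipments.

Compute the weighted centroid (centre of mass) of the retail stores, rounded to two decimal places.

The minimiser of Σwᵢ‖p−pᵢ‖² is the weighted centroid p* = (Σwᵢpᵢ)/(Σwᵢ).
Σwᵢ = 1527.
Σwᵢxᵢ = 150·5 + 900·1 + 400·2 + 7·3 + 70·6 = 2891.
Σwᵢyᵢ = 150·6 + 900·5 + 400·0 + 7·7 + 70·0 = 5449.
x* = 2891/1527 = 1.89, y* = 5449/1527 = 3.57.

(1.89, 3.57)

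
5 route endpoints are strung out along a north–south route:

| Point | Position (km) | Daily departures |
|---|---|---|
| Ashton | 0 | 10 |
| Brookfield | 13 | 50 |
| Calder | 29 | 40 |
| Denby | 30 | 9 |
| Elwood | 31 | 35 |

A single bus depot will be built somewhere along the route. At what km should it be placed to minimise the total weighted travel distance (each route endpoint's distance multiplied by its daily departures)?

x = 29

For a sum of weighted absolute distances on a line, the optimum is the weighted median (not the mean). Total weight W = 144; half-weight = 72.
Sort by position and accumulate weight:
  km 0 (Ashton, w=10) → cum 10
  km 13 (Brookfield, w=50) → cum 60
  km 29 (Calder, w=40) → cum 100  ≥ 72 → median here
  km 30 (Denby, w=9) → cum 109
  km 31 (Elwood, w=35) → cum 144
Optimal location: km 29.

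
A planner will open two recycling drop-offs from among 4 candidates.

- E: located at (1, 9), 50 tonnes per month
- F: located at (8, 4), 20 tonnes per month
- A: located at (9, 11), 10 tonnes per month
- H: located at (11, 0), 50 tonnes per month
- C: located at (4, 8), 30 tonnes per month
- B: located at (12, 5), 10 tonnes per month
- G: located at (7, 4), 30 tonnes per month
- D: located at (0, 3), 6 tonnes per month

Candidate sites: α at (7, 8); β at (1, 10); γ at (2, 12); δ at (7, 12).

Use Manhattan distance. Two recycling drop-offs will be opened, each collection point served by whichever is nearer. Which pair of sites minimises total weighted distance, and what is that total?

{α, β}, total 1138

Evaluate every pair (each demand assigned to the nearer of the two):
  {α, β}: total = 1138
  {α, γ}: total = 1306
  {α, δ}: total = 1442
  {β, δ}: total = 1618
  {γ, δ}: total = 1816
  {β, γ}: total = 2108
Best pair: {α, β} with total 1138.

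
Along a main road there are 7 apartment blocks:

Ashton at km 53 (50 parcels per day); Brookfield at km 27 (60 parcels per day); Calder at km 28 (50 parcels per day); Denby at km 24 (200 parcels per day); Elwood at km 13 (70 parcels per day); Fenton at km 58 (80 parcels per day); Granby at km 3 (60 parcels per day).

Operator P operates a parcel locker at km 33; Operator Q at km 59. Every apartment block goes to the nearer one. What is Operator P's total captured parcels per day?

The indifferent point is the midpoint (33+59)/2 = 46; apartment blocks left of it (closer to Operator P at 33) go to Operator P, those right go to Operator Q.
  Granby at 3 (w=60) → Operator P
  Elwood at 13 (w=70) → Operator P
  Denby at 24 (w=200) → Operator P
  Brookfield at 27 (w=60) → Operator P
  Calder at 28 (w=50) → Operator P
  Ashton at 53 (w=50) → Operator Q
  Fenton at 58 (w=80) → Operator Q
Operator P captures 440; Operator Q captures 130.

440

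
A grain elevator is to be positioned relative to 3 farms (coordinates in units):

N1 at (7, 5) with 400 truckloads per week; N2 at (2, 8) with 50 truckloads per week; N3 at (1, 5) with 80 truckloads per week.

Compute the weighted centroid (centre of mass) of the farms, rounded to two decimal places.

The minimiser of Σwᵢ‖p−pᵢ‖² is the weighted centroid p* = (Σwᵢpᵢ)/(Σwᵢ).
Σwᵢ = 530.
Σwᵢxᵢ = 400·7 + 50·2 + 80·1 = 2980.
Σwᵢyᵢ = 400·5 + 50·8 + 80·5 = 2800.
x* = 2980/530 = 5.62, y* = 2800/530 = 5.28.

(5.62, 5.28)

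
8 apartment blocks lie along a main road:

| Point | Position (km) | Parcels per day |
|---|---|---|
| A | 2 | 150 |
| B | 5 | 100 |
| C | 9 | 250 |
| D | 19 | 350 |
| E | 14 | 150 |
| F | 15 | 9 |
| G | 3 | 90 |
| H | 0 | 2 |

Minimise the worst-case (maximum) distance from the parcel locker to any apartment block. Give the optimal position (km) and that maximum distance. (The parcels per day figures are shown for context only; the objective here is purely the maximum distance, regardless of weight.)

The 1-center on a line is the midpoint of the two extreme points: leftmost at 0, rightmost at 19.
Optimal location = (0 + 19)/2 = 9.5; maximum distance = (19 − 0)/2 = 9.5.

location 9.5, max distance 9.5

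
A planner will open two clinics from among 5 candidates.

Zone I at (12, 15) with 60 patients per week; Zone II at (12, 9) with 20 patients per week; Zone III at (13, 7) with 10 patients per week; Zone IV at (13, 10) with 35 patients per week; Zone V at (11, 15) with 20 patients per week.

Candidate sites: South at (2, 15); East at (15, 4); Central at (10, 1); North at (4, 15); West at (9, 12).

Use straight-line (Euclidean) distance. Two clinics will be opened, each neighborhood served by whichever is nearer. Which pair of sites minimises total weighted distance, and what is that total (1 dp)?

{East, West}, total 604.1

Evaluate every pair (each demand assigned to the nearer of the two):
  {East, West}: total = 604.1
  {South, West}: total = 632.1
  {Central, West}: total = 632.1
  {North, West}: total = 632.1
  {East, North}: total = 994.0
  {South, East}: total = 1154.0
  {Central, North}: total = 1184.0
  {East, Central}: total = 1292.2
  {South, North}: total = 1300.8
  {South, Central}: total = 1344.0
Best pair: {East, West} with total 604.1.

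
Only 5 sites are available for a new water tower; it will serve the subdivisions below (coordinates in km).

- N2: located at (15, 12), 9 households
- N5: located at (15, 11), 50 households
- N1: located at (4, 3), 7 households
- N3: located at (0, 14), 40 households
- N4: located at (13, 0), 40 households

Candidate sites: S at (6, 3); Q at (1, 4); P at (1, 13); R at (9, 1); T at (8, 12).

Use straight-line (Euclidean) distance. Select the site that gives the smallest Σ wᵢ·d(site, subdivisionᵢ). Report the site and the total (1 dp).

T, total 1335.3 km

Total weighted distance at each candidate:
  S (6, 3): total = 1536.5
  Q (1, 4): total = 1857.8
  P (1, 13): total = 1670.8
  R (9, 1): total = 1530.9
  T (8, 12): total = 1335.3
Minimum is at T with total 1335.3 km.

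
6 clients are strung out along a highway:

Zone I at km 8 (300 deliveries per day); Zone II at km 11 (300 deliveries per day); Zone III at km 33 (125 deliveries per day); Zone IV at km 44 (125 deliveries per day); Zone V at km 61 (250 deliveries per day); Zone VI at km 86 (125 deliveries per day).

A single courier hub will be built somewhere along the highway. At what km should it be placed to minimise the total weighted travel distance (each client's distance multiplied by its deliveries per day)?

x = 33

For a sum of weighted absolute distances on a line, the optimum is the weighted median (not the mean). Total weight W = 1225; half-weight = 612.5.
Sort by position and accumulate weight:
  km 8 (Zone I, w=300) → cum 300
  km 11 (Zone II, w=300) → cum 600
  km 33 (Zone III, w=125) → cum 725  ≥ 612.5 → median here
  km 44 (Zone IV, w=125) → cum 850
  km 61 (Zone V, w=250) → cum 1100
  km 86 (Zone VI, w=125) → cum 1225
Optimal location: km 33.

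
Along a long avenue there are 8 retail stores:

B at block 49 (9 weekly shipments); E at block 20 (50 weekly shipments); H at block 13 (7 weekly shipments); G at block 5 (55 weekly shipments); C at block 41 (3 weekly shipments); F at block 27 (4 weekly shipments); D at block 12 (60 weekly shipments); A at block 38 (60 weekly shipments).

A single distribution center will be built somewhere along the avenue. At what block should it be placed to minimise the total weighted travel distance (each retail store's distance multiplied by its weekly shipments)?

For a sum of weighted absolute distances on a line, the optimum is the weighted median (not the mean). Total weight W = 248; half-weight = 124.
Sort by position and accumulate weight:
  block 5 (G, w=55) → cum 55
  block 12 (D, w=60) → cum 115
  block 13 (H, w=7) → cum 122
  block 20 (E, w=50) → cum 172  ≥ 124 → median here
  block 27 (F, w=4) → cum 176
  block 38 (A, w=60) → cum 236
  block 41 (C, w=3) → cum 239
  block 49 (B, w=9) → cum 248
Optimal location: block 20.

x = 20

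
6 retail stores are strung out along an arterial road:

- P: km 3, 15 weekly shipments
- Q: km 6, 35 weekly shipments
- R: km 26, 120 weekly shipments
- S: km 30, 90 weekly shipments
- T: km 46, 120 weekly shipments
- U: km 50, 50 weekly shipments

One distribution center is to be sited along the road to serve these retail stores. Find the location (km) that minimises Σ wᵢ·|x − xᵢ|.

For a sum of weighted absolute distances on a line, the optimum is the weighted median (not the mean). Total weight W = 430; half-weight = 215.
Sort by position and accumulate weight:
  km 3 (P, w=15) → cum 15
  km 6 (Q, w=35) → cum 50
  km 26 (R, w=120) → cum 170
  km 30 (S, w=90) → cum 260  ≥ 215 → median here
  km 46 (T, w=120) → cum 380
  km 50 (U, w=50) → cum 430
Optimal location: km 30.

x = 30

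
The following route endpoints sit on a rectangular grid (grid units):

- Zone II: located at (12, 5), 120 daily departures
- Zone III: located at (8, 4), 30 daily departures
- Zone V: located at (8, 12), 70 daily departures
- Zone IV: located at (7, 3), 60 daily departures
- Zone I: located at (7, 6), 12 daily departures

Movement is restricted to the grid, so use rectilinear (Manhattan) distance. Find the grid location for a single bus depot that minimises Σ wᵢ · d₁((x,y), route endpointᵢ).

(8, 5)

Manhattan distance separates: Σwᵢ(|x−xᵢ|+|y−yᵢ|) = Σwᵢ|x−xᵢ| + Σwᵢ|y−yᵢ|, so x and y are optimised independently as 1-D weighted medians.
Total weight W = 292; half = 146.
x-coordinate, sorted with cumulative weight:
  x=7 (Zone IV, w=60) cum 60
  x=7 (Zone I, w=12) cum 72
  x=8 (Zone III, w=30) cum 102
  x=8 (Zone V, w=70) cum 172  ← median
  x=12 (Zone II, w=120) cum 292
⇒ x* = 8
y-coordinate, sorted with cumulative weight:
  y=3 (Zone IV, w=60) cum 60
  y=4 (Zone III, w=30) cum 90
  y=5 (Zone II, w=120) cum 210  ← median
  y=6 (Zone I, w=12) cum 222
  y=12 (Zone V, w=70) cum 292
⇒ y* = 5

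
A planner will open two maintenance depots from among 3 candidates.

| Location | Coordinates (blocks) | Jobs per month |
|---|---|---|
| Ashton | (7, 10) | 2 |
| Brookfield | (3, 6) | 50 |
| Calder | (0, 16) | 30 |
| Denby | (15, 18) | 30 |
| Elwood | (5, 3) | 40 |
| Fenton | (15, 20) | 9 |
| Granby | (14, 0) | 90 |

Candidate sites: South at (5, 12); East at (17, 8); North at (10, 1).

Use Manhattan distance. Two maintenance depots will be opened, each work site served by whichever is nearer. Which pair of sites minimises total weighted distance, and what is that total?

{South, North}, total 2050

Evaluate every pair (each demand assigned to the nearer of the two):
  {South, North}: total = 2050
  {South, East}: total = 2514
  {East, North}: total = 2590
Best pair: {South, North} with total 2050.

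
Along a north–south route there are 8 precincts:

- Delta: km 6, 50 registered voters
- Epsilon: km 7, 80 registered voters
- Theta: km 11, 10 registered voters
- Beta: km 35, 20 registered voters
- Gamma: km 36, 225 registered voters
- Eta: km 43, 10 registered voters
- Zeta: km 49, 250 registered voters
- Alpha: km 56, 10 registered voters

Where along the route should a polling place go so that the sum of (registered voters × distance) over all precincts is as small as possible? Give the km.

x = 36

For a sum of weighted absolute distances on a line, the optimum is the weighted median (not the mean). Total weight W = 655; half-weight = 327.5.
Sort by position and accumulate weight:
  km 6 (Delta, w=50) → cum 50
  km 7 (Epsilon, w=80) → cum 130
  km 11 (Theta, w=10) → cum 140
  km 35 (Beta, w=20) → cum 160
  km 36 (Gamma, w=225) → cum 385  ≥ 327.5 → median here
  km 43 (Eta, w=10) → cum 395
  km 49 (Zeta, w=250) → cum 645
  km 56 (Alpha, w=10) → cum 655
Optimal location: km 36.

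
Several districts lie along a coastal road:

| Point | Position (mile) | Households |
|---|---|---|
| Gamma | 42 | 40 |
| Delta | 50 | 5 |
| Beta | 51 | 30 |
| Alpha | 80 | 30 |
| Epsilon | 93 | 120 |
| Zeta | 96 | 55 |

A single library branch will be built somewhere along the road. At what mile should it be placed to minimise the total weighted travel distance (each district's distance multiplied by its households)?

x = 93

For a sum of weighted absolute distances on a line, the optimum is the weighted median (not the mean). Total weight W = 280; half-weight = 140.
Sort by position and accumulate weight:
  mile 42 (Gamma, w=40) → cum 40
  mile 50 (Delta, w=5) → cum 45
  mile 51 (Beta, w=30) → cum 75
  mile 80 (Alpha, w=30) → cum 105
  mile 93 (Epsilon, w=120) → cum 225  ≥ 140 → median here
  mile 96 (Zeta, w=55) → cum 280
Optimal location: mile 93.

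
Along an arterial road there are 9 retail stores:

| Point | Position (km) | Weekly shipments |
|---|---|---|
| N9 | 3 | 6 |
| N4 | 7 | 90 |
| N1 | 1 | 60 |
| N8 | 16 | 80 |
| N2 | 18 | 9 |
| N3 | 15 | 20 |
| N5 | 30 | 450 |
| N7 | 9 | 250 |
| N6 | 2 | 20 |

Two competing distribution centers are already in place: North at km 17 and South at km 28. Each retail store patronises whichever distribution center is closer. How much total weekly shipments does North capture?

535

The indifferent point is the midpoint (17+28)/2 = 22.5; retail stores left of it (closer to North at 17) go to North, those right go to South.
  N1 at 1 (w=60) → North
  N6 at 2 (w=20) → North
  N9 at 3 (w=6) → North
  N4 at 7 (w=90) → North
  N7 at 9 (w=250) → North
  N3 at 15 (w=20) → North
  N8 at 16 (w=80) → North
  N2 at 18 (w=9) → North
  N5 at 30 (w=450) → South
North captures 535; South captures 450.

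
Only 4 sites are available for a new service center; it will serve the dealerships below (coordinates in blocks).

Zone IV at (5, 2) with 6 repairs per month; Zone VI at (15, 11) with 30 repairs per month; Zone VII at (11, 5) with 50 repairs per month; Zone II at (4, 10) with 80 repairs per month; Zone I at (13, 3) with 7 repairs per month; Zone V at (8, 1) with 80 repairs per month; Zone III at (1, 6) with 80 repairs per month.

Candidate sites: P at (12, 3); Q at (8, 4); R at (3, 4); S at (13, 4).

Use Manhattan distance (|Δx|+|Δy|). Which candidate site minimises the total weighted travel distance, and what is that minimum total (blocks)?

Total weighted distance at each candidate:
  P (12, 3): total = 3335
  Q (8, 4): total = 2452
  R (3, 4): total = 2641
  S (13, 4): total = 3447
Minimum is at Q with total 2452 blocks.

Q, total 2452 blocks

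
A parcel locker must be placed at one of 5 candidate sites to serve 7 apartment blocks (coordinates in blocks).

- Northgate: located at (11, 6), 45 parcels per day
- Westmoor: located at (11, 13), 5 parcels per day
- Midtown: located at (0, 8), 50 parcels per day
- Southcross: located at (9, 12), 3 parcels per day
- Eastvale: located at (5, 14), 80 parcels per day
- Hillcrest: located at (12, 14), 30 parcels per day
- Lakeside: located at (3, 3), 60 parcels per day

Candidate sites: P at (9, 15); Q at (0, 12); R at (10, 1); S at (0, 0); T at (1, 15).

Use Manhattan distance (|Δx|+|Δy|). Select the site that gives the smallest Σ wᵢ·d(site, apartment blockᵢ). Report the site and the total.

Total weighted distance at each candidate:
  P (9, 15): total = 2924
  Q (0, 12): total = 2752
  R (10, 1): total = 3651
  S (0, 0): total = 4008
  T (1, 15): total = 2948
Minimum is at Q with total 2752 blocks.

Q, total 2752 blocks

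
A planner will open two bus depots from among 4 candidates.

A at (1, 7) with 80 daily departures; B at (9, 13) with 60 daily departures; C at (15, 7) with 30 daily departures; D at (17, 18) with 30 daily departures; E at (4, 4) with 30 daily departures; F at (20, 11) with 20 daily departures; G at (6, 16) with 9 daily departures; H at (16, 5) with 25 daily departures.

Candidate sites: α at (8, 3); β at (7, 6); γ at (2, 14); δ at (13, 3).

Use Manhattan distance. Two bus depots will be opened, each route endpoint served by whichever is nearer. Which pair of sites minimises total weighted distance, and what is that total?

{β, δ}, total 2524

Evaluate every pair (each demand assigned to the nearer of the two):
  {β, δ}: total = 2524
  {γ, δ}: total = 2649
  {β, γ}: total = 2694
  {α, γ}: total = 2874
  {α, β}: total = 2889
  {α, δ}: total = 3000
Best pair: {β, δ} with total 2524.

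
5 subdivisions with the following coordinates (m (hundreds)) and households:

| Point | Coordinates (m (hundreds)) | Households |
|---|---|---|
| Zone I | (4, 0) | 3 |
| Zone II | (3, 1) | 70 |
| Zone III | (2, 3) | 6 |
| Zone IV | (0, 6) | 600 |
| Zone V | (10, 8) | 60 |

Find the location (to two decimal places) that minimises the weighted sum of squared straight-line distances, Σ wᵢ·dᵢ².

(1.13, 5.64)

The minimiser of Σwᵢ‖p−pᵢ‖² is the weighted centroid p* = (Σwᵢpᵢ)/(Σwᵢ).
Σwᵢ = 739.
Σwᵢxᵢ = 3·4 + 70·3 + 6·2 + 600·0 + 60·10 = 834.
Σwᵢyᵢ = 3·0 + 70·1 + 6·3 + 600·6 + 60·8 = 4168.
x* = 834/739 = 1.13, y* = 4168/739 = 5.64.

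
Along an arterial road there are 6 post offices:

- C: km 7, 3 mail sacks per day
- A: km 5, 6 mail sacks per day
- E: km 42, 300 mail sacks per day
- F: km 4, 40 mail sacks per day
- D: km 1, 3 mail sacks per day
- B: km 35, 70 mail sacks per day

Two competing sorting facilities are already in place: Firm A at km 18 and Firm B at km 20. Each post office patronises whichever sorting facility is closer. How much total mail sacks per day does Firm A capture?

52

The indifferent point is the midpoint (18+20)/2 = 19; post offices left of it (closer to Firm A at 18) go to Firm A, those right go to Firm B.
  D at 1 (w=3) → Firm A
  F at 4 (w=40) → Firm A
  A at 5 (w=6) → Firm A
  C at 7 (w=3) → Firm A
  B at 35 (w=70) → Firm B
  E at 42 (w=300) → Firm B
Firm A captures 52; Firm B captures 370.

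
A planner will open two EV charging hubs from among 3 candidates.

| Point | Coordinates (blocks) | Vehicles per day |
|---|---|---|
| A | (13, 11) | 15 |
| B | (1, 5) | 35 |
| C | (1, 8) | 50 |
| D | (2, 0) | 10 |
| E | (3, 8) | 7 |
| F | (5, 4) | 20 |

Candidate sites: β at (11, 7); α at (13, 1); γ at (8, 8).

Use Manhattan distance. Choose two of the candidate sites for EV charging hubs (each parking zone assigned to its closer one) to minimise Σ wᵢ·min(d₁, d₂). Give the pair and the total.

Evaluate every pair (each demand assigned to the nearer of the two):
  {β, γ}: total = 1105
  {α, γ}: total = 1115
  {β, α}: total = 1423
Best pair: {β, γ} with total 1105.

{β, γ}, total 1105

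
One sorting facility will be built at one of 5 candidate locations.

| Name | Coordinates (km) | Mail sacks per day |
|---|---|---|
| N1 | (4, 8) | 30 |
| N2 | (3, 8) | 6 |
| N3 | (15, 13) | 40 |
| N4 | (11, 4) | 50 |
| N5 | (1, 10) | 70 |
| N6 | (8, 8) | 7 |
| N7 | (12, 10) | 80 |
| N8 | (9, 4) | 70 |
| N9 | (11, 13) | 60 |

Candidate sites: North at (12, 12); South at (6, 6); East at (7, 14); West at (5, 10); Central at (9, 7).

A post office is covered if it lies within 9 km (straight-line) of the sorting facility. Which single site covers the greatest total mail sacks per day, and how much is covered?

Central, covering 413

Coverage radius r = 9 km; a point is covered iff (Δx)²+(Δy)² ≤ 9² = 81.
  North (12, 12): covers {N1, N3, N4, N6, N7, N8, N9} → 337
  South (6, 6): covers {N1, N2, N4, N5, N6, N7, N8, N9} → 373
  East (7, 14): covers {N1, N2, N3, N5, N6, N7, N9} → 293
  West (5, 10): covers {N1, N2, N4, N5, N6, N7, N8, N9} → 373
  Central (9, 7): covers {N1, N2, N3, N4, N5, N6, N7, N8, N9} → 413
Maximum coverage at Central: 413 mail sacks per day.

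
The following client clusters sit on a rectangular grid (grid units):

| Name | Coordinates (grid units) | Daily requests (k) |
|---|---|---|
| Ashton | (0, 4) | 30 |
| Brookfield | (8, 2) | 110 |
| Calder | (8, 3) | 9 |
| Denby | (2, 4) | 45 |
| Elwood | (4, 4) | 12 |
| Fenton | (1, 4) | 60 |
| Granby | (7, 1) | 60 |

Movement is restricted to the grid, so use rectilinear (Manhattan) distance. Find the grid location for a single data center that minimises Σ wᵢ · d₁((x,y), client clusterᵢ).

Manhattan distance separates: Σwᵢ(|x−xᵢ|+|y−yᵢ|) = Σwᵢ|x−xᵢ| + Σwᵢ|y−yᵢ|, so x and y are optimised independently as 1-D weighted medians.
Total weight W = 326; half = 163.
x-coordinate, sorted with cumulative weight:
  x=0 (Ashton, w=30) cum 30
  x=1 (Fenton, w=60) cum 90
  x=2 (Denby, w=45) cum 135
  x=4 (Elwood, w=12) cum 147
  x=7 (Granby, w=60) cum 207  ← median
  x=8 (Brookfield, w=110) cum 317
  x=8 (Calder, w=9) cum 326
⇒ x* = 7
y-coordinate, sorted with cumulative weight:
  y=1 (Granby, w=60) cum 60
  y=2 (Brookfield, w=110) cum 170  ← median
  y=3 (Calder, w=9) cum 179
  y=4 (Ashton, w=30) cum 209
  y=4 (Denby, w=45) cum 254
  y=4 (Elwood, w=12) cum 266
  y=4 (Fenton, w=60) cum 326
⇒ y* = 2

(7, 2)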